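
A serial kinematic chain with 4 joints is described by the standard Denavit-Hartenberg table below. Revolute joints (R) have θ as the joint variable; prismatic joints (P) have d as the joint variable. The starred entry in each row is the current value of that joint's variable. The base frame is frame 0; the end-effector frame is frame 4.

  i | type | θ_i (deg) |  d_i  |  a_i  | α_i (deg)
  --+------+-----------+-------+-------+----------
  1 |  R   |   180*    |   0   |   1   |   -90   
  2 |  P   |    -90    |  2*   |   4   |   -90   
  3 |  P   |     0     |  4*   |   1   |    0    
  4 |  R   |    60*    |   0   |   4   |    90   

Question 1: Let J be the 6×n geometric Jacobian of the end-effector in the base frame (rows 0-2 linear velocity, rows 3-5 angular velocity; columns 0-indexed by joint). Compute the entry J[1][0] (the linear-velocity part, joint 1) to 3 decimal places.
-5.000

axis z_0 = ẑ; lever o_n−o_0 = (-5.0000,1.4641,7.0000)
cross product → J_v[:, 0] = (-1.4641,-5.0000,0.0000)
J_ω[:, 0] = z_0
entry J[1][0] = -5.0000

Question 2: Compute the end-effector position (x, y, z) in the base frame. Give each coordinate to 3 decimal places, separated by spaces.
-5.000 1.464 7.000

after link 1: o_1 = (-1.0000, 0.0000, 0.0000)
after link 2: o_2 = (-1.0000, -2.0000, 4.0000)
after link 3: o_3 = (-5.0000, -2.0000, 5.0000)
after link 4: o_4 = (-5.0000, 1.4641, 7.0000)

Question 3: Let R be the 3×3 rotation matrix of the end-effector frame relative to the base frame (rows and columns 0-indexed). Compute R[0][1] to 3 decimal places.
End-effector y-axis (col 1 of R) = (-1.0000,0.0000,-0.0000)
R[0][1] = -1.0000

-1.000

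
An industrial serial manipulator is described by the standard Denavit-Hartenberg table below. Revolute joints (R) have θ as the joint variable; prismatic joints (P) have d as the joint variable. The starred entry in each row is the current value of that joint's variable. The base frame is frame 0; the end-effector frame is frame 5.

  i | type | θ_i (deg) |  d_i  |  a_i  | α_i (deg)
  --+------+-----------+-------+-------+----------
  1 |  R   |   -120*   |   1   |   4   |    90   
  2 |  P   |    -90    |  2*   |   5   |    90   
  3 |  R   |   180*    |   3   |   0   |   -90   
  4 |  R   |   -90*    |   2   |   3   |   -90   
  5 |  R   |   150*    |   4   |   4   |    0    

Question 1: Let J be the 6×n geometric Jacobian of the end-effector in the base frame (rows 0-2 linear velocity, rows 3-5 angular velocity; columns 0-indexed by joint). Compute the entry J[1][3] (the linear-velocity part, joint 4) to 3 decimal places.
-3.464

axis z_3 = (0.8660,-0.5000,0.0000); lever o_n−o_3 = (-0.2321,-0.4019,4.0000)
cross product → J_v[:, 3] = (-2.0000,-3.4641,-0.4641)
J_ω[:, 3] = z_3
entry J[1][3] = -3.4641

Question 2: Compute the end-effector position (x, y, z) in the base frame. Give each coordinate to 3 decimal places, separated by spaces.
after link 1: o_1 = (-2.0000, -3.4641, 1.0000)
after link 2: o_2 = (-3.7321, -2.4641, -4.0000)
after link 3: o_3 = (-2.2321, 0.1340, -4.0000)
after link 4: o_4 = (1.0000, 1.7321, -4.0000)
after link 5: o_5 = (-2.4641, -0.2679, 0.0000)

-2.464 -0.268 0.000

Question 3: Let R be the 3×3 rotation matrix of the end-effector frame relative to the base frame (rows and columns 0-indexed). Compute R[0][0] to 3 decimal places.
End-effector x-axis (col 0 of R) = (-0.8660,-0.5000,0.0000)
R[0][0] = -0.8660

-0.866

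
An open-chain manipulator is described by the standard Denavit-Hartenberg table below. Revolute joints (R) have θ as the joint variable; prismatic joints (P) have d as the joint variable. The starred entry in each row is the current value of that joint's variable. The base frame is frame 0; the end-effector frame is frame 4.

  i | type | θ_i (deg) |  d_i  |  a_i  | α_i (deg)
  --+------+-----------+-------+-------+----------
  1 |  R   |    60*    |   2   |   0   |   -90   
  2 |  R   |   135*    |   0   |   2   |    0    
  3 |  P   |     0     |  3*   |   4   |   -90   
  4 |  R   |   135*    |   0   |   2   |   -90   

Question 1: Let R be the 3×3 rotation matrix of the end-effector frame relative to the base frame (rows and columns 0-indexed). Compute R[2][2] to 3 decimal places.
End-effector z-axis (col 2 of R) = (-0.3624,0.7866,0.5000)
R[2][2] = 0.5000

0.500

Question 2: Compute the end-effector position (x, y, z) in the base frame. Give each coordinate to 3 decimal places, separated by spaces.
-2.995 -2.015 -1.243

after link 1: o_1 = (0.0000, 0.0000, 2.0000)
after link 2: o_2 = (-0.7071, -1.2247, 0.5858)
after link 3: o_3 = (-4.7194, -2.1742, -2.2426)
after link 4: o_4 = (-2.9947, -2.0153, -1.2426)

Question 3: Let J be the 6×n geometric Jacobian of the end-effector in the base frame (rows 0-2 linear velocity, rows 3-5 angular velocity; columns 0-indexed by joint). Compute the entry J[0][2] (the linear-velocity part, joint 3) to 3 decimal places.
-0.866

prismatic axis z_2 = (-0.8660,0.5000,0.0000)
J_v[:, 2] = z_2; J_ω[:, 2] = (0,0,0)
entry J[0][2] = -0.8660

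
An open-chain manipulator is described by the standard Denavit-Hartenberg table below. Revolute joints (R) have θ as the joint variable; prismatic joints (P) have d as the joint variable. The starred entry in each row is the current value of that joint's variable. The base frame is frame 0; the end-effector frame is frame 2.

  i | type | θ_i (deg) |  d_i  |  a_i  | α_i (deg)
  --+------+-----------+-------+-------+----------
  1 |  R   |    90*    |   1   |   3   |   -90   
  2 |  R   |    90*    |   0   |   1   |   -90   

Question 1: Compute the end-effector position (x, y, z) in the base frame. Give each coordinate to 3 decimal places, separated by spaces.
after link 1: o_1 = (0.0000, 3.0000, 1.0000)
after link 2: o_2 = (0.0000, 3.0000, 0.0000)

0.000 3.000 0.000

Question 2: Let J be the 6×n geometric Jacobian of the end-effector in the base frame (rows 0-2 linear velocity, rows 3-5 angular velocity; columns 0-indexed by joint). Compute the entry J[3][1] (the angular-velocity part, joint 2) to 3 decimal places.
axis z_1 = (-1.0000,0.0000,0.0000); lever o_n−o_1 = (-0.0000,0.0000,-1.0000)
cross product → J_v[:, 1] = (-0.0000,-1.0000,0.0000)
J_ω[:, 1] = z_1
entry J[3][1] = -1.0000

-1.000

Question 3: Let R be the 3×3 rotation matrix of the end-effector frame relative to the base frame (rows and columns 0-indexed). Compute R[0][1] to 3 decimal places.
1.000

End-effector y-axis (col 1 of R) = (1.0000,-0.0000,-0.0000)
R[0][1] = 1.0000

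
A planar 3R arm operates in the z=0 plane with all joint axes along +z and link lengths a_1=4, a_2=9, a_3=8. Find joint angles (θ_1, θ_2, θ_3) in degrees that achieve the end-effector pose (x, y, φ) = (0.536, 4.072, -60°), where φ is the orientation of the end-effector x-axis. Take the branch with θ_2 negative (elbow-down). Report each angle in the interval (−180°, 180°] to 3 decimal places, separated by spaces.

149.997 -59.997 -150.000

wrist centre = target − a_3·(cos φ, sin φ) = (-3.4640, 11.0002)
cos θ_2 = (133.0038−4²−9²)/(2·4·9) = 0.5001; θ_2 = -59.9965° (elbow-down)
β = atan2(11.0002,-3.4640) = 107.4794°; ψ = atan2(-7.7940,8.5005) = -42.5173°
θ_1 = β − ψ = 149.9966°
θ_3 = φ − θ_1 − θ_2 = -150.0001° (wrapped to (-180°,180°])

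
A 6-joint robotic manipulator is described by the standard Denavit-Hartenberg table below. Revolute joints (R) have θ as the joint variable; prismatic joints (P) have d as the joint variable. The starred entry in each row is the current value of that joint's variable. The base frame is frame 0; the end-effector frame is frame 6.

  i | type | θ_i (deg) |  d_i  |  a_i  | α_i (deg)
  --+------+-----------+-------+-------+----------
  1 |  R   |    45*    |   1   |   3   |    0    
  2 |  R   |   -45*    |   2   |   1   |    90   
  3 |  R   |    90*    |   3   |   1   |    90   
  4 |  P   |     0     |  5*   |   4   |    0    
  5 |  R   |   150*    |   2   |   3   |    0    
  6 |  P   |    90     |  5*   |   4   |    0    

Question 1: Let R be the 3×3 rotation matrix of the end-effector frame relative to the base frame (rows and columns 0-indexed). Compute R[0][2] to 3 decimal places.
1.000

End-effector z-axis (col 2 of R) = (1.0000,-0.0000,-0.0000)
R[0][2] = 1.0000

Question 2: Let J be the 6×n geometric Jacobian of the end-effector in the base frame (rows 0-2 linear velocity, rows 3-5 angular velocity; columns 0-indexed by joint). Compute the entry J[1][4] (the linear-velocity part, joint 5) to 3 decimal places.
4.598

axis z_4 = (1.0000,-0.0000,-0.0000); lever o_n−o_4 = (7.0000,1.9641,-4.5981)
cross product → J_v[:, 4] = (0.0000,4.5981,1.9641)
J_ω[:, 4] = z_4
entry J[1][4] = 4.5981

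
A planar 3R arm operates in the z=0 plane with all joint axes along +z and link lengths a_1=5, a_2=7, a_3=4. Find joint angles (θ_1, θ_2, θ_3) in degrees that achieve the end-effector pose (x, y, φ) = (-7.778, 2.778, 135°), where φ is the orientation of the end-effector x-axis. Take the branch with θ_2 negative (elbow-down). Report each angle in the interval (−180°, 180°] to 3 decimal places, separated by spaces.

-89.996 -135.002 -0.002

wrist centre = target − a_3·(cos φ, sin φ) = (-4.9496, -0.0504)
cos θ_2 = (24.5008−5²−7²)/(2·5·7) = -0.7071; θ_2 = -135.0020° (elbow-down)
β = atan2(-0.0504,-4.9496) = -179.4163°; ψ = atan2(-4.9496,0.0501) = -89.4203°
θ_1 = β − ψ = -89.9960°
θ_3 = φ − θ_1 − θ_2 = -0.0020° (wrapped to (-180°,180°])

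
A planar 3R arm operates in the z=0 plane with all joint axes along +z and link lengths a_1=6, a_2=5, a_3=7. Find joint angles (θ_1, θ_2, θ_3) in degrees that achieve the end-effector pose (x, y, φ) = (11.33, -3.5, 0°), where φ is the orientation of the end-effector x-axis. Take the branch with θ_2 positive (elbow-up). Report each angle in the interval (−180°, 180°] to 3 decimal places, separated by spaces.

-90.001 120.001 -30.000

wrist centre = target − a_3·(cos φ, sin φ) = (4.3300, -3.5000)
cos θ_2 = (30.9989−6²−5²)/(2·6·5) = -0.5000; θ_2 = 120.0012° (elbow-up)
β = atan2(-3.5000,4.3300) = -38.9491°; ψ = atan2(4.3301,3.4999) = 51.0521°
θ_1 = β − ψ = -90.0012°
θ_3 = φ − θ_1 − θ_2 = -30.0000° (wrapped to (-180°,180°])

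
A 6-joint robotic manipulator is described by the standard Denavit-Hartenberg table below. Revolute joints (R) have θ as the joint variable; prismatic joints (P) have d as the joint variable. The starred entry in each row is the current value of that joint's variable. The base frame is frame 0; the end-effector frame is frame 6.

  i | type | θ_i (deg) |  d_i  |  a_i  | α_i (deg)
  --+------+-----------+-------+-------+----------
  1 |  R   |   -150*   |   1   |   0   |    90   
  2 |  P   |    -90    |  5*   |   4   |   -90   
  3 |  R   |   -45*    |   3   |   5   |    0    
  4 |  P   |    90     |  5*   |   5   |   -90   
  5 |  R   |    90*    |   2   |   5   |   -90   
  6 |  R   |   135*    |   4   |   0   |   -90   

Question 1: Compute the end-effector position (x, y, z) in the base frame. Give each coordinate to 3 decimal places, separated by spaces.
after link 1: o_1 = (0.0000, 0.0000, 1.0000)
after link 2: o_2 = (-2.5000, 4.3301, -3.0000)
after link 3: o_3 = (-6.8658, 5.8920, -6.5355)
after link 4: o_4 = (-9.4282, 0.3301, -10.0711)
after link 5: o_5 = (-4.3910, 1.6054, -8.6569)
after link 6: o_6 = (-5.8052, 4.0549, -5.8284)

-5.805 4.055 -5.828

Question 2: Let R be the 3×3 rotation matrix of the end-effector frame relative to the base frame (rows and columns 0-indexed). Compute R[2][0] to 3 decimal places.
End-effector x-axis (col 0 of R) = (-0.8624,0.0795,-0.5000)
R[2][0] = -0.5000

-0.500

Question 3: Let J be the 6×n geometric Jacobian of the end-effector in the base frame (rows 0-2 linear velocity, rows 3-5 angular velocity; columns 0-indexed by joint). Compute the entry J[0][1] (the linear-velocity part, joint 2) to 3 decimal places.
prismatic axis z_1 = (-0.5000,0.8660,0.0000)
J_v[:, 1] = z_1; J_ω[:, 1] = (0,0,0)
entry J[0][1] = -0.5000

-0.500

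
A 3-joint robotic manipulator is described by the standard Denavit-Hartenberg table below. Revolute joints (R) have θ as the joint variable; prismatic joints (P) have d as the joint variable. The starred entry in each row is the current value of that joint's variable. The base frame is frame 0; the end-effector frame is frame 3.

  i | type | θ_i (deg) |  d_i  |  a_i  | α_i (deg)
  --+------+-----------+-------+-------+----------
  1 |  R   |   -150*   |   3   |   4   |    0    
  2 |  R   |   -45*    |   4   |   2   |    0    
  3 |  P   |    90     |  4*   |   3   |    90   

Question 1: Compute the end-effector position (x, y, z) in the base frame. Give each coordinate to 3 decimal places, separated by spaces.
-6.172 -4.380 11.000

after link 1: o_1 = (-3.4641, -2.0000, 3.0000)
after link 2: o_2 = (-5.3960, -1.4824, 7.0000)
after link 3: o_3 = (-6.1724, -4.3801, 11.0000)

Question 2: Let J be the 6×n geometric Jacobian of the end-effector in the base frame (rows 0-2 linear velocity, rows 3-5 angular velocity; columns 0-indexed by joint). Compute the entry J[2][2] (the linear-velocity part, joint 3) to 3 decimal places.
1.000

prismatic axis z_2 = (0.0000,0.0000,1.0000)
J_v[:, 2] = z_2; J_ω[:, 2] = (0,0,0)
entry J[2][2] = 1.0000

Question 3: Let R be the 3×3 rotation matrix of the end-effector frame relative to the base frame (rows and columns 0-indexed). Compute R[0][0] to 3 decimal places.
-0.259

End-effector x-axis (col 0 of R) = (-0.2588,-0.9659,0.0000)
R[0][0] = -0.2588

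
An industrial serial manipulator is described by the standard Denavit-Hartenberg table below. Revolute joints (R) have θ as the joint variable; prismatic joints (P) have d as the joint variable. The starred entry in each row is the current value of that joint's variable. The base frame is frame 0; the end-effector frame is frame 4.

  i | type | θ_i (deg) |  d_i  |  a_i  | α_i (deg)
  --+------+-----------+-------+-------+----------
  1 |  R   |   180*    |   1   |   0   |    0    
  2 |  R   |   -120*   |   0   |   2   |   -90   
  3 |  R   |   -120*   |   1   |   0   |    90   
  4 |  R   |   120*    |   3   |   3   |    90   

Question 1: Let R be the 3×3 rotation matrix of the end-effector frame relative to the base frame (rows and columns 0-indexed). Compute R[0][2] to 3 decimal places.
-0.650

End-effector z-axis (col 2 of R) = (-0.6495,-0.1250,0.7500)
R[0][2] = -0.6495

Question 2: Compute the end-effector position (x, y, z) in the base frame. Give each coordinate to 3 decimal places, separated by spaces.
after link 1: o_1 = (0.0000, 0.0000, 1.0000)
after link 2: o_2 = (1.0000, 1.7321, 1.0000)
after link 3: o_3 = (0.1340, 2.2321, 1.0000)
after link 4: o_4 = (-3.0401, 1.9306, -1.7990)

-3.040 1.931 -1.799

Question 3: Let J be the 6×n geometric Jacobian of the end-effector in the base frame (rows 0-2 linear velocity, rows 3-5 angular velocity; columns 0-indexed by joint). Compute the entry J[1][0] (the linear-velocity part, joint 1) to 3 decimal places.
-3.040

axis z_0 = ẑ; lever o_n−o_0 = (-3.0401,1.9306,-1.7990)
cross product → J_v[:, 0] = (-1.9306,-3.0401,0.0000)
J_ω[:, 0] = z_0
entry J[1][0] = -3.0401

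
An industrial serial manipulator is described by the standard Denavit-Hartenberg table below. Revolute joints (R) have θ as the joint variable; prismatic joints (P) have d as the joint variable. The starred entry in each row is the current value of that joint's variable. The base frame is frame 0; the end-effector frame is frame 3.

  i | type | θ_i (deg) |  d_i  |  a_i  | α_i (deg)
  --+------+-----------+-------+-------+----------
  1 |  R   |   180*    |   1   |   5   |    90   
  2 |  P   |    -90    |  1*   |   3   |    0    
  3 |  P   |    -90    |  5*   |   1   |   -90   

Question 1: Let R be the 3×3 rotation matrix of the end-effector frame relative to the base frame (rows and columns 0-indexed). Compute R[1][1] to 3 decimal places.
End-effector y-axis (col 1 of R) = (-0.0000,-1.0000,-0.0000)
R[1][1] = -1.0000

-1.000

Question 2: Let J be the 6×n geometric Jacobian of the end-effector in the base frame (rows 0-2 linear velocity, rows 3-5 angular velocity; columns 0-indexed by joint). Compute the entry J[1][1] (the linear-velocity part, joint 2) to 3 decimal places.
prismatic axis z_1 = (0.0000,1.0000,0.0000)
J_v[:, 1] = z_1; J_ω[:, 1] = (0,0,0)
entry J[1][1] = 1.0000

1.000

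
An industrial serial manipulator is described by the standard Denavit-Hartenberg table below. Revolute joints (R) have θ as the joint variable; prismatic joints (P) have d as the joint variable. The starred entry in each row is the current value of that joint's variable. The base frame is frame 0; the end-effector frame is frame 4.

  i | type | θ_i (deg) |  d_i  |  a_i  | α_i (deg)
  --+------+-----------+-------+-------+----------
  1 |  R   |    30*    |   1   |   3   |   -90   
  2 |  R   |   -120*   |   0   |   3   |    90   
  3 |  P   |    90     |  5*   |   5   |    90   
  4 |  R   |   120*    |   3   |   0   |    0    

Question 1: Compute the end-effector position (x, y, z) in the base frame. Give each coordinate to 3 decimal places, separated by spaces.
-6.250 2.165 3.696

after link 1: o_1 = (2.5981, 1.5000, 1.0000)
after link 2: o_2 = (1.2990, 0.7500, 3.5981)
after link 3: o_3 = (-4.9510, 2.9151, 1.0981)
after link 4: o_4 = (-6.2500, 2.1651, 3.6962)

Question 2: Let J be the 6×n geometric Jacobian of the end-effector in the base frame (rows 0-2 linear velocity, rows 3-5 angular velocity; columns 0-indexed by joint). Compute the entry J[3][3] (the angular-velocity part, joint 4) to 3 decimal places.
-0.433

axis z_3 = (-0.4330,-0.2500,0.8660); lever o_n−o_3 = (-1.2990,-0.7500,2.5981)
cross product → J_v[:, 3] = (0.0000,-0.0000,-0.0000)
J_ω[:, 3] = z_3
entry J[3][3] = -0.4330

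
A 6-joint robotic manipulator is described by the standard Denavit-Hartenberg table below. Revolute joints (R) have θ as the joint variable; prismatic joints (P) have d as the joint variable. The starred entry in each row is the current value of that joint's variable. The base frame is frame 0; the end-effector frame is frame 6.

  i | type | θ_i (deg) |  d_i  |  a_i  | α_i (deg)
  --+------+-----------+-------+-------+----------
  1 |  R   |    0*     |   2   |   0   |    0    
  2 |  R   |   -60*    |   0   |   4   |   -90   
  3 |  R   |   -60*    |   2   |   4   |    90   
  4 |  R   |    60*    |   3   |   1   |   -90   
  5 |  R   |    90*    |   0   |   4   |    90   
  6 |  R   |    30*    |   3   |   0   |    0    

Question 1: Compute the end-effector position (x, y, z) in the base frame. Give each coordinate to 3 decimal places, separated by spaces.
after link 1: o_1 = (0.0000, 0.0000, 2.0000)
after link 2: o_2 = (2.0000, -3.4641, 2.0000)
after link 3: o_3 = (4.7321, -4.1962, 5.4641)
after link 4: o_4 = (4.3080, -1.7296, 7.3971)
after link 5: o_5 = (6.0401, -4.7296, 5.3971)
after link 6: o_6 = (8.6651, -4.0801, 6.6962)

8.665 -4.080 6.696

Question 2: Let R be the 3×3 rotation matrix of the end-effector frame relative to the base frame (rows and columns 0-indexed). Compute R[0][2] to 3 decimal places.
0.875

End-effector z-axis (col 2 of R) = (0.8750,0.2165,0.4330)
R[0][2] = 0.8750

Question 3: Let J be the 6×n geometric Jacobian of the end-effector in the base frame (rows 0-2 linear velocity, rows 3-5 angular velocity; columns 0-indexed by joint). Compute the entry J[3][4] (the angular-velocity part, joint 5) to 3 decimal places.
0.217

axis z_4 = (0.2165,0.6250,-0.7500); lever o_n−o_4 = (4.3571,-2.3505,-0.7010)
cross product → J_v[:, 4] = (-2.2010,-3.1160,-3.2321)
J_ω[:, 4] = z_4
entry J[3][4] = 0.2165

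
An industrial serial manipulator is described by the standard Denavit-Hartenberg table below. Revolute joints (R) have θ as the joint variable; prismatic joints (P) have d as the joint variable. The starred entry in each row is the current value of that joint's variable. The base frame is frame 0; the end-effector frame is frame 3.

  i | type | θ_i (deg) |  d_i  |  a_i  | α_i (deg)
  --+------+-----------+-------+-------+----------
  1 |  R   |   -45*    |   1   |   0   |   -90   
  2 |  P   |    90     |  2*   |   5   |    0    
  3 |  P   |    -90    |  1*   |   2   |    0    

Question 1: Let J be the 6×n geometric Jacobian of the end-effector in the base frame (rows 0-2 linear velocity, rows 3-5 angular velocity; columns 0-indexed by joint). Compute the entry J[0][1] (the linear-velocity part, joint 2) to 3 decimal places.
prismatic axis z_1 = (0.7071,0.7071,0.0000)
J_v[:, 1] = z_1; J_ω[:, 1] = (0,0,0)
entry J[0][1] = 0.7071

0.707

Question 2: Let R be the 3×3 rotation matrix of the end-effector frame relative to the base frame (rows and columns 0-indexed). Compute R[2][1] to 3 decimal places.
End-effector y-axis (col 1 of R) = (0.0000,0.0000,-1.0000)
R[2][1] = -1.0000

-1.000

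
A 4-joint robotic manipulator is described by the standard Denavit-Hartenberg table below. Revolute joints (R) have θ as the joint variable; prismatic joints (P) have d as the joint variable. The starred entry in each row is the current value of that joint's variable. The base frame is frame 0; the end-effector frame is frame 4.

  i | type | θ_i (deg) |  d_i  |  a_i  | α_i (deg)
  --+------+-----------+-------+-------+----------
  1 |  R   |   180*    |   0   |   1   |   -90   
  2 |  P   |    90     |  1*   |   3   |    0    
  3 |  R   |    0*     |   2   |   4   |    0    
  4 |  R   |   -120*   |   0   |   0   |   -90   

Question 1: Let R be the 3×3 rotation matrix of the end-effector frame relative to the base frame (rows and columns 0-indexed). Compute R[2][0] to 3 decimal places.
End-effector x-axis (col 0 of R) = (-0.8660,0.0000,0.5000)
R[2][0] = 0.5000

0.500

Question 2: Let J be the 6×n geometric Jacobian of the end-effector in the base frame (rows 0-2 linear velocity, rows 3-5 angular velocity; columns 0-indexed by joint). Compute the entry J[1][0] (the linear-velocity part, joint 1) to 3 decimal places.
axis z_0 = ẑ; lever o_n−o_0 = (-1.0000,-3.0000,-7.0000)
cross product → J_v[:, 0] = (3.0000,-1.0000,0.0000)
J_ω[:, 0] = z_0
entry J[1][0] = -1.0000

-1.000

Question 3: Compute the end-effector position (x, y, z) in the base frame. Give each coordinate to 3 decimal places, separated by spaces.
-1.000 -3.000 -7.000

after link 1: o_1 = (-1.0000, 0.0000, 0.0000)
after link 2: o_2 = (-1.0000, -1.0000, -3.0000)
after link 3: o_3 = (-1.0000, -3.0000, -7.0000)
after link 4: o_4 = (-1.0000, -3.0000, -7.0000)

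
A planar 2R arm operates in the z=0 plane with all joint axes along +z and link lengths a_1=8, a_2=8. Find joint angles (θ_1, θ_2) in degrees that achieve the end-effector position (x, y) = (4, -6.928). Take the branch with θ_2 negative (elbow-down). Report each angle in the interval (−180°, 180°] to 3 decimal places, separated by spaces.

cos θ_2 = (63.9972−8²−8²)/(2·8·8) = -0.5000; θ_2 = -120.0015° (elbow-down)
β = atan2(-6.9280,4.0000) = -59.9993°; ψ = atan2(-6.9281,3.9998) = -60.0007°
θ_1 = β − ψ = 0.0015°

0.001 -120.001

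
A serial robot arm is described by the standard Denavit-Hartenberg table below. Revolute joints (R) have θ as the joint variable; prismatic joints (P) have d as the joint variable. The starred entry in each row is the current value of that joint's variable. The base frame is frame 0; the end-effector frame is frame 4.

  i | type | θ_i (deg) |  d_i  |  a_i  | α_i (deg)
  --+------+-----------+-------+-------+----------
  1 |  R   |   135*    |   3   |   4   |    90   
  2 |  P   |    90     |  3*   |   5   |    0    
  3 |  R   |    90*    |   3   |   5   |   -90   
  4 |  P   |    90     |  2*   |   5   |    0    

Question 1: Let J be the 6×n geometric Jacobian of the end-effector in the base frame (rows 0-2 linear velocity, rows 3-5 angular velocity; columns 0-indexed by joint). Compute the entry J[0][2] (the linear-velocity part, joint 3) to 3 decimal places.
-1.414

axis z_2 = (0.7071,0.7071,0.0000); lever o_n−o_2 = (2.1213,-4.9497,-2.0000)
cross product → J_v[:, 2] = (-1.4142,1.4142,-5.0000)
J_ω[:, 2] = z_2
entry J[0][2] = -1.4142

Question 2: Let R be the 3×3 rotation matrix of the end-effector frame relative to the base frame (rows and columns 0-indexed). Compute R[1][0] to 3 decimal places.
End-effector x-axis (col 0 of R) = (-0.7071,-0.7071,-0.0000)
R[1][0] = -0.7071

-0.707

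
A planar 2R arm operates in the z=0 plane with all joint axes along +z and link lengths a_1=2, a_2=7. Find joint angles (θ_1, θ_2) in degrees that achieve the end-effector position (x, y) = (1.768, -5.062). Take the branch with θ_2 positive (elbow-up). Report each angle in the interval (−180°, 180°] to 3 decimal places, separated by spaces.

cos θ_2 = (28.7497−2²−7²)/(2·2·7) = -0.8661; θ_2 = 150.0066° (elbow-up)
β = atan2(-5.0620,1.7680) = -70.7473°; ψ = atan2(3.4993,-4.0626) = 139.2601°
θ_1 = β − ψ = -210.0074°

149.993 150.007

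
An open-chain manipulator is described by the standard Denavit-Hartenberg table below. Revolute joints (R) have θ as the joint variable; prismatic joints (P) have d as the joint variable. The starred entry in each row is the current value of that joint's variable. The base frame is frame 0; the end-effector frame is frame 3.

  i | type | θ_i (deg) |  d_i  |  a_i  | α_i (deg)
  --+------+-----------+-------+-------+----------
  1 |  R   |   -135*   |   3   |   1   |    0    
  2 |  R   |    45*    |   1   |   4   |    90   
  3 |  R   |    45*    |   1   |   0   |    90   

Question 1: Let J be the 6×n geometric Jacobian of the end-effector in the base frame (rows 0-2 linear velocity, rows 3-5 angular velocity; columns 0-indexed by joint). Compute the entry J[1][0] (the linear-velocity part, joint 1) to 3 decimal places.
-1.707

axis z_0 = ẑ; lever o_n−o_0 = (-1.7071,-4.7071,4.0000)
cross product → J_v[:, 0] = (4.7071,-1.7071,0.0000)
J_ω[:, 0] = z_0
entry J[1][0] = -1.7071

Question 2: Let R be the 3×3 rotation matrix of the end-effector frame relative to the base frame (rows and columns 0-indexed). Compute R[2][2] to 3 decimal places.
End-effector z-axis (col 2 of R) = (-0.0000,-0.7071,-0.7071)
R[2][2] = -0.7071

-0.707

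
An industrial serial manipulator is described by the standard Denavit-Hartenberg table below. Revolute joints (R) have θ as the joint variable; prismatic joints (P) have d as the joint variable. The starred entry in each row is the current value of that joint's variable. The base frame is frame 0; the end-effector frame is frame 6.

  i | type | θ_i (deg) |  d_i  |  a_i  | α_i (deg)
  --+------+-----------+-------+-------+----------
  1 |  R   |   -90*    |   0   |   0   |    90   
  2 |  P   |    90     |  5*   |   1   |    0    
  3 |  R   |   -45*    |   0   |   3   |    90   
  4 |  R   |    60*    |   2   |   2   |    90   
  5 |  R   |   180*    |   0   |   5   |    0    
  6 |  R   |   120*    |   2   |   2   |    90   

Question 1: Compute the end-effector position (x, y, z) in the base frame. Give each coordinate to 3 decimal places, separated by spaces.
after link 1: o_1 = (0.0000, 0.0000, 0.0000)
after link 2: o_2 = (-5.0000, -0.0000, 1.0000)
after link 3: o_3 = (-5.0000, -2.1213, 3.1213)
after link 4: o_4 = (-6.7321, -4.2426, 2.4142)
after link 5: o_5 = (-2.4019, -2.4749, 0.6464)
after link 6: o_6 = (-2.2679, -2.8284, 3.4495)

-2.268 -2.828 3.449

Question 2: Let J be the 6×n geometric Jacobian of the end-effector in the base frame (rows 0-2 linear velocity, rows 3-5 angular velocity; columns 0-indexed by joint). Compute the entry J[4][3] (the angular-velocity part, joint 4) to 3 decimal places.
axis z_3 = (-0.0000,-0.7071,-0.7071); lever o_n−o_3 = (2.7321,-0.7071,0.3282)
cross product → J_v[:, 3] = (-0.7321,-1.9319,1.9319)
J_ω[:, 3] = z_3
entry J[4][3] = -0.7071

-0.707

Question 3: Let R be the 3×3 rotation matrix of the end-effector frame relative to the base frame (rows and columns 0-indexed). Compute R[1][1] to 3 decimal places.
End-effector y-axis (col 1 of R) = (0.5000,-0.6124,0.6124)
R[1][1] = -0.6124

-0.612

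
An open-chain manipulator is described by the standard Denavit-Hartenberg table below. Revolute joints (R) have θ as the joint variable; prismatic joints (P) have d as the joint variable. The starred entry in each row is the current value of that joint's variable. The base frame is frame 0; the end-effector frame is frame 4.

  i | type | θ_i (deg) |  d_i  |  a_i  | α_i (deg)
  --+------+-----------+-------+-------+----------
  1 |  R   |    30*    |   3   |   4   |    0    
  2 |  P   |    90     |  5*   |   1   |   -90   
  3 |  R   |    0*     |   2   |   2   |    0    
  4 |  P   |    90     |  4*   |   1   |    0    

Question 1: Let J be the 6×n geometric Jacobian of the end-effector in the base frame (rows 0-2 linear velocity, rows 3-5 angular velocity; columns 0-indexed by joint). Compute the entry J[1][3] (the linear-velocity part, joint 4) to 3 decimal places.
-0.500

prismatic axis z_3 = (-0.8660,-0.5000,0.0000)
J_v[:, 3] = z_3; J_ω[:, 3] = (0,0,0)
entry J[1][3] = -0.5000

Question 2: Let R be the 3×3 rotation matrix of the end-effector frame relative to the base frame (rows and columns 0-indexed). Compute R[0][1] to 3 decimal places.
0.500

End-effector y-axis (col 1 of R) = (0.5000,-0.8660,-0.0000)
R[0][1] = 0.5000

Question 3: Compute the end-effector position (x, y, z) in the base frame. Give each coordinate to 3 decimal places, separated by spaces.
after link 1: o_1 = (3.4641, 2.0000, 3.0000)
after link 2: o_2 = (2.9641, 2.8660, 8.0000)
after link 3: o_3 = (0.2321, 3.5981, 8.0000)
after link 4: o_4 = (-3.2321, 1.5981, 7.0000)

-3.232 1.598 7.000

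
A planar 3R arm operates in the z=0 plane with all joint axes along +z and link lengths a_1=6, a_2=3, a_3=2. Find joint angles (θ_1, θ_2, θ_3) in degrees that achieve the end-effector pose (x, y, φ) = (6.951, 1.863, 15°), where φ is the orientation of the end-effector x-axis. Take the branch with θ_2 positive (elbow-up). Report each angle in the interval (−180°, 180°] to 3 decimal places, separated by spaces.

-14.995 119.997 -90.002

wrist centre = target − a_3·(cos φ, sin φ) = (5.0191, 1.3454)
cos θ_2 = (27.0018−6²−3²)/(2·6·3) = -0.4999; θ_2 = 119.9966° (elbow-up)
β = atan2(1.3454,5.0191) = 15.0052°; ψ = atan2(2.5982,4.5002) = 30.0000°
θ_1 = β − ψ = -14.9948°
θ_3 = φ − θ_1 − θ_2 = -90.0018° (wrapped to (-180°,180°])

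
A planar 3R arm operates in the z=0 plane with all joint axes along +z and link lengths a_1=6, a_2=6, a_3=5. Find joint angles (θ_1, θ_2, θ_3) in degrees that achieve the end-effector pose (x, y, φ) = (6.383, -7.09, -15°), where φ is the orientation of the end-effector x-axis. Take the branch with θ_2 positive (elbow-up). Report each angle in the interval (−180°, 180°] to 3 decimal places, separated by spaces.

wrist centre = target − a_3·(cos φ, sin φ) = (1.5534, -5.7959)
cos θ_2 = (36.0055−6²−6²)/(2·6·6) = -0.4999; θ_2 = 119.9950° (elbow-up)
β = atan2(-5.7959,1.5534) = -74.9967°; ψ = atan2(5.1964,3.0005) = 59.9975°
θ_1 = β − ψ = -134.9941°
θ_3 = φ − θ_1 − θ_2 = -0.0008° (wrapped to (-180°,180°])

-134.994 119.995 -0.001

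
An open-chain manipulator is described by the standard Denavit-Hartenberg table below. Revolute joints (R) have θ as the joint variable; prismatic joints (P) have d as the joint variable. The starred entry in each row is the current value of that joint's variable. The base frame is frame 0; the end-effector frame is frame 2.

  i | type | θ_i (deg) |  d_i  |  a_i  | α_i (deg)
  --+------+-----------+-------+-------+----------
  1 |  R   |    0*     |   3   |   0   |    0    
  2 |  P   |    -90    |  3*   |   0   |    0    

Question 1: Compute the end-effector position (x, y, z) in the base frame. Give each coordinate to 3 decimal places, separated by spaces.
0.000 0.000 6.000

after link 1: o_1 = (0.0000, 0.0000, 3.0000)
after link 2: o_2 = (0.0000, 0.0000, 6.0000)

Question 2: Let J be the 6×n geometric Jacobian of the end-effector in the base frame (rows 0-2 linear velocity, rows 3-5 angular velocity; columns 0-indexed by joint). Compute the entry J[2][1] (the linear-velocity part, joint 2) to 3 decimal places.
prismatic axis z_1 = (0.0000,0.0000,1.0000)
J_v[:, 1] = z_1; J_ω[:, 1] = (0,0,0)
entry J[2][1] = 1.0000

1.000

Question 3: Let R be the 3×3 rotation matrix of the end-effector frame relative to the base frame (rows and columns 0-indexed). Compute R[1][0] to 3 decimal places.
-1.000

End-effector x-axis (col 0 of R) = (0.0000,-1.0000,0.0000)
R[1][0] = -1.0000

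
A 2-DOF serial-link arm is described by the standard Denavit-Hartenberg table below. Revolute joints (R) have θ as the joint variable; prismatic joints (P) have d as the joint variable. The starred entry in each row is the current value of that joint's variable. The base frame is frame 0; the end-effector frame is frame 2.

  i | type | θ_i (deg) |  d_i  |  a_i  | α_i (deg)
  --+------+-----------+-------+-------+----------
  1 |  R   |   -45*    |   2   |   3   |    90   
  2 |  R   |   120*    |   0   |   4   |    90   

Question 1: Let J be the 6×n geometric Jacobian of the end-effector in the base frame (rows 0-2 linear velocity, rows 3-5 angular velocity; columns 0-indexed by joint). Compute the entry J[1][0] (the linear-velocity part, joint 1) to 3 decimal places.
0.707

axis z_0 = ẑ; lever o_n−o_0 = (0.7071,-0.7071,5.4641)
cross product → J_v[:, 0] = (0.7071,0.7071,-0.0000)
J_ω[:, 0] = z_0
entry J[1][0] = 0.7071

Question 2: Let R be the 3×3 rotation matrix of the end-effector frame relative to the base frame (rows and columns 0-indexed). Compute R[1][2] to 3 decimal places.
End-effector z-axis (col 2 of R) = (0.6124,-0.6124,0.5000)
R[1][2] = -0.6124

-0.612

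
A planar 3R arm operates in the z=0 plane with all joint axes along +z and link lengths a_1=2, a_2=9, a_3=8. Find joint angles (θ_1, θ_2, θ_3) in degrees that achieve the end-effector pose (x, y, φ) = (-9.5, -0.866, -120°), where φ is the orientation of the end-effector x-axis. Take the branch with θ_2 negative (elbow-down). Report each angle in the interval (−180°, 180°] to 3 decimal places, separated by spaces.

-120.001 -119.999 120.000

wrist centre = target − a_3·(cos φ, sin φ) = (-5.5000, 6.0622)
cos θ_2 = (67.0003−2²−9²)/(2·2·9) = -0.5000; θ_2 = -119.9994° (elbow-down)
β = atan2(6.0622,-5.5000) = 132.2162°; ψ = atan2(-7.7943,-2.4999) = -107.7830°
θ_1 = β − ψ = 239.9993°
θ_3 = φ − θ_1 − θ_2 = 120.0002° (wrapped to (-180°,180°])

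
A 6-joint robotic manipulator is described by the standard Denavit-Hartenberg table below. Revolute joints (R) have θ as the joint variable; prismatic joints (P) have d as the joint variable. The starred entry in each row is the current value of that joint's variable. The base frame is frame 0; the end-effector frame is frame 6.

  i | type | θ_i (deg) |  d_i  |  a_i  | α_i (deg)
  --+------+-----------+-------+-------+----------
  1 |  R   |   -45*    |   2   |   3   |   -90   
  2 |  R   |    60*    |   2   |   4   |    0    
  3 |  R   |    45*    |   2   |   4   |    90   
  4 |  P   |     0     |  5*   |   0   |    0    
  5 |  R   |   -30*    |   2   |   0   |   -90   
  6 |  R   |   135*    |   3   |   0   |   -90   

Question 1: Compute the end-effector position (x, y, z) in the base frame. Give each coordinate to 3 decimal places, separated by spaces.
11.976 -2.645 -8.588

after link 1: o_1 = (2.1213, -2.1213, 2.0000)
after link 2: o_2 = (4.9497, -2.1213, -1.4641)
after link 3: o_3 = (5.6319, 0.0249, -5.3278)
after link 4: o_4 = (9.0470, -3.3901, -6.6219)
after link 5: o_5 = (10.4130, -4.7561, -7.1395)
after link 6: o_6 = (11.9756, -2.6445, -8.5884)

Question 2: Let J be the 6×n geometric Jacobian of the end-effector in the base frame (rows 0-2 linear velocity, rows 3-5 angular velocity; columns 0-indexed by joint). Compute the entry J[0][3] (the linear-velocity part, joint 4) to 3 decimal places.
prismatic axis z_3 = (0.6830,-0.6830,-0.2588)
J_v[:, 3] = z_3; J_ω[:, 3] = (0,0,0)
entry J[0][3] = 0.6830

0.683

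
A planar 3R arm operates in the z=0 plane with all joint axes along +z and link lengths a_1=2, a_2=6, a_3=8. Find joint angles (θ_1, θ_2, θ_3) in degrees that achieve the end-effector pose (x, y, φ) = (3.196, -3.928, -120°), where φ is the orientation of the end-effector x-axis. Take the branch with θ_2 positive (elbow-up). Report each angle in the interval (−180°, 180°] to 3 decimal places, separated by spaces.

-0.002 30.005 -150.003

wrist centre = target − a_3·(cos φ, sin φ) = (7.1960, 3.0002)
cos θ_2 = (60.7836−2²−6²)/(2·2·6) = 0.8660; θ_2 = 30.0047° (elbow-up)
β = atan2(3.0002,7.1960) = 22.6325°; ψ = atan2(3.0004,7.1959) = 22.6343°
θ_1 = β − ψ = -0.0017°
θ_3 = φ − θ_1 − θ_2 = -150.0029° (wrapped to (-180°,180°])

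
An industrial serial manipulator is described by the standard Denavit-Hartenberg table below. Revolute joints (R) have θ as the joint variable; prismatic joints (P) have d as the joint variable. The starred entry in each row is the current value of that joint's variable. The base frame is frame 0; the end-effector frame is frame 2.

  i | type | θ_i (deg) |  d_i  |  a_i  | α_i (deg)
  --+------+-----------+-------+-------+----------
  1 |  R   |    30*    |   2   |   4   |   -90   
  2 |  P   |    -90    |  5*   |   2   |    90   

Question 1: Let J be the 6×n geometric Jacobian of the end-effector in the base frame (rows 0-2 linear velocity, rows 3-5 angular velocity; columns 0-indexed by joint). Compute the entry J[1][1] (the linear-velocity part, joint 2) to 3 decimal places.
0.866

prismatic axis z_1 = (-0.5000,0.8660,0.0000)
J_v[:, 1] = z_1; J_ω[:, 1] = (0,0,0)
entry J[1][1] = 0.8660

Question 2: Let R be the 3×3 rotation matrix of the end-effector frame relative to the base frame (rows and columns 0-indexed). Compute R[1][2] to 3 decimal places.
End-effector z-axis (col 2 of R) = (-0.8660,-0.5000,0.0000)
R[1][2] = -0.5000

-0.500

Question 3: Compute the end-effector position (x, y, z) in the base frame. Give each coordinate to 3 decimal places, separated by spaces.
after link 1: o_1 = (3.4641, 2.0000, 2.0000)
after link 2: o_2 = (0.9641, 6.3301, 4.0000)

0.964 6.330 4.000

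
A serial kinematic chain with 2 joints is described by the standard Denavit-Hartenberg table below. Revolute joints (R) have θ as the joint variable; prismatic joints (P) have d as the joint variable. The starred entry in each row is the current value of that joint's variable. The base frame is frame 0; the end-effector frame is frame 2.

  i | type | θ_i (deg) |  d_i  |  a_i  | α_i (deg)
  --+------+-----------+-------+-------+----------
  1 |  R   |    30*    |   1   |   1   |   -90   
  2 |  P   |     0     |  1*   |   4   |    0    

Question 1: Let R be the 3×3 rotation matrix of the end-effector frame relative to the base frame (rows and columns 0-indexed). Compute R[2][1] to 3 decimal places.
-1.000

End-effector y-axis (col 1 of R) = (-0.0000,0.0000,-1.0000)
R[2][1] = -1.0000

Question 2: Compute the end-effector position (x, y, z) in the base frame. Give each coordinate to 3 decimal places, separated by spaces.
3.830 3.366 1.000

after link 1: o_1 = (0.8660, 0.5000, 1.0000)
after link 2: o_2 = (3.8301, 3.3660, 1.0000)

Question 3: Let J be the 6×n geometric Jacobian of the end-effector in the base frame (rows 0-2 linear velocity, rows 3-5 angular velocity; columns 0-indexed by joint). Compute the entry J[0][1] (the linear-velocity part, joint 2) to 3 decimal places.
-0.500

prismatic axis z_1 = (-0.5000,0.8660,0.0000)
J_v[:, 1] = z_1; J_ω[:, 1] = (0,0,0)
entry J[0][1] = -0.5000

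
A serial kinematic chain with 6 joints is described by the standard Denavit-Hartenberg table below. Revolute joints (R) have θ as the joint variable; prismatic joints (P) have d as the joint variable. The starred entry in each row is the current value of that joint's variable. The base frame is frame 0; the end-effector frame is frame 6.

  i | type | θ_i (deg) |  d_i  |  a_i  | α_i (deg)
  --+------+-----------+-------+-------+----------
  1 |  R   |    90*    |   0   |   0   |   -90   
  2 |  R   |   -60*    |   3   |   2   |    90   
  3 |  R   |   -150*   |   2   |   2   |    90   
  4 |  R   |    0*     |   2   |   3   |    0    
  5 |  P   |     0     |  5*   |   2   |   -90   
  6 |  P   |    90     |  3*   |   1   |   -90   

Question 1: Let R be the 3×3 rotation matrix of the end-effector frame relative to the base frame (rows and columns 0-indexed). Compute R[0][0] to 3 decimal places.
0.866

End-effector x-axis (col 0 of R) = (0.8660,0.2500,0.4330)
R[0][0] = 0.8660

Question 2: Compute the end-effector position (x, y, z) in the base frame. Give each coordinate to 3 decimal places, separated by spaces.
after link 1: o_1 = (0.0000, 0.0000, 0.0000)
after link 2: o_2 = (-3.0000, 1.0000, 1.7321)
after link 3: o_3 = (-2.0000, -1.5981, 1.2321)
after link 4: o_4 = (-2.2321, -3.3971, -1.8840)
after link 5: o_5 = (-5.5622, -5.5131, -5.5490)
after link 6: o_6 = (-4.6962, -7.8612, -3.6160)

-4.696 -7.861 -3.616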